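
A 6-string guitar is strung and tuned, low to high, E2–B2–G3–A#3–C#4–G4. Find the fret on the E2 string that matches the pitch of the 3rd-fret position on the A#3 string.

A#3 at fret 3 is A#3 + 3 semitones = C#4.
The open E2 string is 18 semitones below the open A#3, so the same pitch on the E2 string lies at fret 3 + 18 = 21.

21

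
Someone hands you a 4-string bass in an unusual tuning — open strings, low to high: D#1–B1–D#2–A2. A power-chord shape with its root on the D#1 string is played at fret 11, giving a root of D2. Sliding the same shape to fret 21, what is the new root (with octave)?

Moving from fret 11 to fret 21 shifts the root by 10 semitones.
D2 up 10 semitones is C3.

C3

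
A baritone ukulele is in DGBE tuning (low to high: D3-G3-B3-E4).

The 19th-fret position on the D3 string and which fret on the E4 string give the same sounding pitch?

5

Fret 19 on D3 is MIDI 50 + 19 = 69 (A4). On the E4 string (open MIDI 64), that pitch is 69 − 64 = fret 5.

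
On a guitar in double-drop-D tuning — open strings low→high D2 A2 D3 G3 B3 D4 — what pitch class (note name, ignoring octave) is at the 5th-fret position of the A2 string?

Each fret is one semitone, so A2 + 5 = D.

D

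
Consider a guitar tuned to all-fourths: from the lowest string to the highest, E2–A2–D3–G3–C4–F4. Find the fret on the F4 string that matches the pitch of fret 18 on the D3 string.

3

D3 at fret 18 is D3 + 18 semitones = G♯4.
The open F4 string is 15 semitones above the open D3, so the same pitch on the F4 string lies at fret 18 − 15 = 3.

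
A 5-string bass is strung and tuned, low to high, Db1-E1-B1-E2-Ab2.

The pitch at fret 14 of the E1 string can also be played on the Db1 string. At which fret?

E1 at fret 14 is E1 + 14 semitones = Gb2.
The open Db1 string is 3 semitones below the open E1, so the same pitch on the Db1 string lies at fret 14 + 3 = 17.

17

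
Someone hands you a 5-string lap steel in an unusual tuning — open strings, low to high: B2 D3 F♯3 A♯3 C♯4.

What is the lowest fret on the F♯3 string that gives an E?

From F♯3, count semitones up the chromatic scale until reaching E: F#–G–G#–A–…–D–D#–E — 10 steps.

10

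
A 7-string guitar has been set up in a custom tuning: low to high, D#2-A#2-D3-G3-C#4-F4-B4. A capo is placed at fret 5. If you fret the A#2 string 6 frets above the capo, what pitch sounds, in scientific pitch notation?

The capo raises the open A#2 by 5 semitones to D#3; fretting 6 more gives A#2 + 5 + 6 = A#2 + 11 semitones = A3.

A3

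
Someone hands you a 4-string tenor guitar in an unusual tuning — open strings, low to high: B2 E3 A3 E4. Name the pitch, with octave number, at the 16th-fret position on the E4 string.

E4 is MIDI 64. Adding 16 gives 80, which is G#5.

G#5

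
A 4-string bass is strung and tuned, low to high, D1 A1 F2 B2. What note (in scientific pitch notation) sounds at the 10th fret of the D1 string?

C2

Each fret is one semitone, so D1 + 10 = C2.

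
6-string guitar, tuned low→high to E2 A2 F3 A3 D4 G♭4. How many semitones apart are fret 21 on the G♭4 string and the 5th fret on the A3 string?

G♭4 at fret 21 → E♭6 (MIDI 87); A3 at fret 5 → D4 (MIDI 62).
87 − 62 = 25, so the two pitches are 25 semitones apart, with E♭6 the higher.

25 semitones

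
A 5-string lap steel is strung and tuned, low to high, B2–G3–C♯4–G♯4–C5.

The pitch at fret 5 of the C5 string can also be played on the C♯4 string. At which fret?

16

Fret 5 on C5 is MIDI 72 + 5 = 77 (F5). On the C♯4 string (open MIDI 61), that pitch is 77 − 61 = fret 16.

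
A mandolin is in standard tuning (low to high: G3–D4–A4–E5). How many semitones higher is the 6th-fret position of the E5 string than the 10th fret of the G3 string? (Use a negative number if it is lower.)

E5 at fret 6 → A#5 (MIDI 82); G3 at fret 10 → F4 (MIDI 65).
82 − 65 = 17, so the two pitches are 17 semitones apart.

17 semitones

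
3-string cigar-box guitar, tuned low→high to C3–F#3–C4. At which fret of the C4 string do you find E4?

E4 is 4 semitones above the open C4 (C–C#–D–D#–E), so it sits at fret 4.

4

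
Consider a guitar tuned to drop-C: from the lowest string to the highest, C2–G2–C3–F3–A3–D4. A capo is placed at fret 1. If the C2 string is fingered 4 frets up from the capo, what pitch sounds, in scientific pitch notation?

The capo raises the open C2 by 1 semitone to C♯2; fretting 4 more gives C2 + 1 + 4 = C2 + 5 semitones = F2.

F2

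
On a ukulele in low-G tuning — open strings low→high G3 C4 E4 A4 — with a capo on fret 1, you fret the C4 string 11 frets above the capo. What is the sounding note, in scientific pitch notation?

C5

The capo raises the open C4 by 1 semitone to C#4; fretting 11 more gives C4 + 1 + 11 = C4 + 12 semitones = C5.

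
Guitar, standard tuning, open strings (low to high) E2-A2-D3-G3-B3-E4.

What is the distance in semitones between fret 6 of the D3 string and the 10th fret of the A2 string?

1 semitone

D3 at fret 6 → G#3 (MIDI 56); A2 at fret 10 → G3 (MIDI 55).
56 − 55 = 1, so the two pitches are 1 semitone apart, with G#3 the higher.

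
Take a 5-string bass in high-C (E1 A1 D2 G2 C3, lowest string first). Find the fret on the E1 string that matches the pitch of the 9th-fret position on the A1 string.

14

A1 at fret 9 is A1 + 9 semitones = F#2.
The open E1 string is 5 semitones below the open A1, so the same pitch on the E1 string lies at fret 9 + 5 = 14.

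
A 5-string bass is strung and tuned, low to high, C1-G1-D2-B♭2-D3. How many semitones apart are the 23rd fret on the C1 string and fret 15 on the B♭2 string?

C1 at fret 23 → B2 (MIDI 47); B♭2 at fret 15 → D♭4 (MIDI 61).
47 − 61 = -14, so the two pitches are 14 semitones apart, with D♭4 the higher.

14 semitones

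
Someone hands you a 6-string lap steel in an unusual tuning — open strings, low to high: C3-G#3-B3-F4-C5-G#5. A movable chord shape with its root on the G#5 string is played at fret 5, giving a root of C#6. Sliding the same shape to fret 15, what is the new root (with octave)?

B6

Moving from fret 5 to fret 15 shifts the root by 10 semitones.
C#6 up 10 semitones is B6.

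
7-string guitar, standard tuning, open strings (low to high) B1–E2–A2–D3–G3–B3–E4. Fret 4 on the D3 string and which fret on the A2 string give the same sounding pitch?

Fret 4 on D3 is MIDI 50 + 4 = 54 (F♯3). On the A2 string (open MIDI 45), that pitch is 54 − 45 = fret 9.

9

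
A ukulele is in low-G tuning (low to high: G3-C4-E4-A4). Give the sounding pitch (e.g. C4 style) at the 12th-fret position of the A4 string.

A5

The open A4 string plus 12 semitones: A–A#–B–C–…–G–G#–A.
The walk passes from B into C once, so the octave number goes from 4 to 5.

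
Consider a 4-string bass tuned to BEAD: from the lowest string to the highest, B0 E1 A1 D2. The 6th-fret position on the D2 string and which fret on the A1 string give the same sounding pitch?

11

D2 at fret 6 is D2 + 6 semitones = G#2.
The open A1 string is 5 semitones below the open D2, so the same pitch on the A1 string lies at fret 6 + 5 = 11.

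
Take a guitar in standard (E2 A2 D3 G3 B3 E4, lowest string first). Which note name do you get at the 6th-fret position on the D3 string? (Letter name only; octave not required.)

D3 is MIDI 50. Adding 6 gives 56; 56 mod 12 = 8, i.e. G♯.

G♯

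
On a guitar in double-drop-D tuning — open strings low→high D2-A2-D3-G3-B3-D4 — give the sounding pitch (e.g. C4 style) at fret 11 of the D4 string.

D4 is MIDI 62. Adding 11 gives 73, which is C#5.

C#5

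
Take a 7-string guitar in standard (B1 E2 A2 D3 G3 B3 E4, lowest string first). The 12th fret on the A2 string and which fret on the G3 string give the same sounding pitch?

2

A2 at fret 12 is A2 + 12 semitones = A3.
The open G3 string is 10 semitones above the open A2, so the same pitch on the G3 string lies at fret 12 − 10 = 2.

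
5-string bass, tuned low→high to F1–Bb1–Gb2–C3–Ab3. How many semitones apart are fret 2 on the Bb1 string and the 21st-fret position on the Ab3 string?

41 semitones

Bb1 at fret 2 → C2 (MIDI 36); Ab3 at fret 21 → F5 (MIDI 77).
36 − 77 = -41, so the two pitches are 41 semitones apart, with F5 the higher.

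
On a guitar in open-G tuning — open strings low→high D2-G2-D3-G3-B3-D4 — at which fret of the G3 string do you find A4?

A4 is 14 semitones above the open G3 (G–G#–A–A#–…–G–G#–A), so it sits at fret 14.

14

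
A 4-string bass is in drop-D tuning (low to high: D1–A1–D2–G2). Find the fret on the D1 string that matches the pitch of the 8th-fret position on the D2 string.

20

Fret 8 on D2 is MIDI 38 + 8 = 46 (A#2). On the D1 string (open MIDI 26), that pitch is 46 − 26 = fret 20.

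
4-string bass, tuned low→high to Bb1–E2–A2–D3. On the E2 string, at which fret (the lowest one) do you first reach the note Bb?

6

From E2, count semitones up the chromatic scale until reaching Bb: E–F–Gb–G–Ab–A–Bb — 6 steps.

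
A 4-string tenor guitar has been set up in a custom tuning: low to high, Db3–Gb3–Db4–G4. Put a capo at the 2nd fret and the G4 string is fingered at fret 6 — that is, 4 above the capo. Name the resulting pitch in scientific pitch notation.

Db5

The capo raises the open G4 by 2 semitones to A4; fretting 4 more gives G4 + 2 + 4 = G4 + 6 semitones = Db5.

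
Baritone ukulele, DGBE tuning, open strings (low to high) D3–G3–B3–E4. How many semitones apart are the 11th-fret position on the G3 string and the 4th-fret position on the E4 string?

2 semitones

G3 at fret 11 → F#4 (MIDI 66); E4 at fret 4 → G#4 (MIDI 68).
66 − 68 = -2, so the two pitches are 2 semitones apart, with G#4 the higher.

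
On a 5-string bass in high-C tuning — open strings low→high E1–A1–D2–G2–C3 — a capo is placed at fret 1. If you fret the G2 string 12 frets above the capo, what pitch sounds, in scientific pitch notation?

G#3

The capo raises the open G2 by 1 semitone to G#2; fretting 12 more gives G2 + 1 + 12 = G2 + 13 semitones = G#3.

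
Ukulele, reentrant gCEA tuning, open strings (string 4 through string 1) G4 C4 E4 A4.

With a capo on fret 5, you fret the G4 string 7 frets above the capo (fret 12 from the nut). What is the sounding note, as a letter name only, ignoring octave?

The capo raises the open G4 by 5 semitones to C5; fretting 7 more gives G4 + 5 + 7 = G4 + 12 semitones, landing on G.

G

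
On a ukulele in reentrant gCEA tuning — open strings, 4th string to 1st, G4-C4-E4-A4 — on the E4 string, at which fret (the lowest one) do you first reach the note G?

From E4, count semitones up the chromatic scale until reaching G: E–F–F#–G — 3 steps.

3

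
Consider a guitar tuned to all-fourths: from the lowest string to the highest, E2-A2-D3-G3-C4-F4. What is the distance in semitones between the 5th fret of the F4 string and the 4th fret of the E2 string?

26 semitones

F4 at fret 5 → A#4 (MIDI 70); E2 at fret 4 → G#2 (MIDI 44).
70 − 44 = 26, so the two pitches are 26 semitones apart, with A#4 the higher.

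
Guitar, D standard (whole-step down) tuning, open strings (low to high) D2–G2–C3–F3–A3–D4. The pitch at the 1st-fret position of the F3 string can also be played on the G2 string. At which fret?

Fret 1 on F3 is MIDI 53 + 1 = 54 (F#3). On the G2 string (open MIDI 43), that pitch is 54 − 43 = fret 11.

11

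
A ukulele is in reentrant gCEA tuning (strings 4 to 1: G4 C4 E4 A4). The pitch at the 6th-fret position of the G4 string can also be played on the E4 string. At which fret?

G4 at fret 6 is G4 + 6 semitones = C♯5.
The open E4 string is 3 semitones below the open G4, so the same pitch on the E4 string lies at fret 6 + 3 = 9.

9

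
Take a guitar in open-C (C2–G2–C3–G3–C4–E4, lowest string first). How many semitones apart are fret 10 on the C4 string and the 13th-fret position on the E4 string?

7 semitones

C4 at fret 10 → A♯4 (MIDI 70); E4 at fret 13 → F5 (MIDI 77).
70 − 77 = -7, so the two pitches are 7 semitones apart, with F5 the higher.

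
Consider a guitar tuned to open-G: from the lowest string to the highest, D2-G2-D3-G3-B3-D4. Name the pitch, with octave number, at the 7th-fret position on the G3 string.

Each fret is one semitone, so G3 + 7 = D4.

D4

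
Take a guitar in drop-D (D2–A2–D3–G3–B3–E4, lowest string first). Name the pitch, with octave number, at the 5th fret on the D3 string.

G3

D3 is MIDI 50. Adding 5 gives 55, which is G3.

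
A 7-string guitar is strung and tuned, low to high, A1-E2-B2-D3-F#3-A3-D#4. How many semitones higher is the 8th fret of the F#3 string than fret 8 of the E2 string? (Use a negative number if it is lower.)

14 semitones

F#3 at fret 8 → D4 (MIDI 62); E2 at fret 8 → C3 (MIDI 48).
62 − 48 = 14, so the two pitches are 14 semitones apart.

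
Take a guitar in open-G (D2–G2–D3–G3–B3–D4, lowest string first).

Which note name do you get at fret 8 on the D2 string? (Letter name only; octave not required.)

A♯

The open D2 string plus 8 semitones: D–D#–E–F–F#–G–G#–A–A#.
(Equivalently spelled B♭.)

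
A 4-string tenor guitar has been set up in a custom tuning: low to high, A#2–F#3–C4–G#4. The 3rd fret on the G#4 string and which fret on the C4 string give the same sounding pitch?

11

G#4 at fret 3 is G#4 + 3 semitones = B4.
The open C4 string is 8 semitones below the open G#4, so the same pitch on the C4 string lies at fret 3 + 8 = 11.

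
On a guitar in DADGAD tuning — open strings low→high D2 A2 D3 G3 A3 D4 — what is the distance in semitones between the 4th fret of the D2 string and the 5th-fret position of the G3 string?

D2 at fret 4 → F♯2 (MIDI 42); G3 at fret 5 → C4 (MIDI 60).
42 − 60 = -18, so the two pitches are 18 semitones apart, with C4 the higher.

18 semitones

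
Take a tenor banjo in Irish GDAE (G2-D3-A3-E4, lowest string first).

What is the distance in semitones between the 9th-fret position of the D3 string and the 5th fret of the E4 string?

D3 at fret 9 → B3 (MIDI 59); E4 at fret 5 → A4 (MIDI 69).
59 − 69 = -10, so the two pitches are 10 semitones apart, with A4 the higher.

10 semitones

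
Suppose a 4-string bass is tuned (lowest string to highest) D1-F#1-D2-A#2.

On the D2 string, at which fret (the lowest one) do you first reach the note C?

From D2, count semitones up the chromatic scale until reaching C: D–D#–E–F–…–A#–B–C — 10 steps.

10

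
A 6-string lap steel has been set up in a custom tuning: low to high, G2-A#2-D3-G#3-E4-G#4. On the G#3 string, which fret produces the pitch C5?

C5 is 16 semitones above the open G#3 (G#–A–A#–B–…–A#–B–C), so it sits at fret 16.

16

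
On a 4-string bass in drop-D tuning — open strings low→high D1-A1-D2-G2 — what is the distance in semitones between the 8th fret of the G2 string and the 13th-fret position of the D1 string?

12 semitones

G2 at fret 8 → D#3 (MIDI 51); D1 at fret 13 → D#2 (MIDI 39).
51 − 39 = 12, so the two pitches are 12 semitones apart, with D#3 the higher.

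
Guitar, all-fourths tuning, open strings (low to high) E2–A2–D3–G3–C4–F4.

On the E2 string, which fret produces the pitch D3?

10

D3 is 10 semitones above the open E2 (E–F–F#–G–…–C–C#–D), so it sits at fret 10.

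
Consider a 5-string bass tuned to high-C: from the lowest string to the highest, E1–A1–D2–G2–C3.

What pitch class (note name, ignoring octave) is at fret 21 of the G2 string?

E

G2 is MIDI 43. Adding 21 gives 64; 64 mod 12 = 4, i.e. E.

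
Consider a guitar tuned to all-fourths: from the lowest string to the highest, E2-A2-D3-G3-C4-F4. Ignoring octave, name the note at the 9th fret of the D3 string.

D3 is MIDI 50. Adding 9 gives 59; 59 mod 12 = 11, i.e. B.

B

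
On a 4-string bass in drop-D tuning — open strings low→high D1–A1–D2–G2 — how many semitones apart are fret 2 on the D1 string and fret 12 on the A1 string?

17 semitones

D1 at fret 2 → E1 (MIDI 28); A1 at fret 12 → A2 (MIDI 45).
28 − 45 = -17, so the two pitches are 17 semitones apart, with A2 the higher.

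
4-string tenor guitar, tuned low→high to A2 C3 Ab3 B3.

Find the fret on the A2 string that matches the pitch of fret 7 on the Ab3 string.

Ab3 at fret 7 is Ab3 + 7 semitones = Eb4.
The open A2 string is 11 semitones below the open Ab3, so the same pitch on the A2 string lies at fret 7 + 11 = 18.

18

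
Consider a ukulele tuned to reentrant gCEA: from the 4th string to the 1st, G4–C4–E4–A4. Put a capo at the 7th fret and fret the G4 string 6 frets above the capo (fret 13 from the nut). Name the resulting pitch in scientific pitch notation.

G#5

The capo raises the open G4 by 7 semitones to D5; fretting 6 more gives G4 + 7 + 6 = G4 + 13 semitones = G#5.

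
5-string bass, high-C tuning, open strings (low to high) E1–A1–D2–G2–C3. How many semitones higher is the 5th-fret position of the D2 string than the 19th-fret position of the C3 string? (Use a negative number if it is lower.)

D2 at fret 5 → G2 (MIDI 43); C3 at fret 19 → G4 (MIDI 67).
43 − 67 = -24, so the two pitches are 24 semitones apart.

-24 semitones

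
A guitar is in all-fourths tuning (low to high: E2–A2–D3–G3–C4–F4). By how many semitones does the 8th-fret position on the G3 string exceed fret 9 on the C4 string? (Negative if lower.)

G3 at fret 8 → D#4 (MIDI 63); C4 at fret 9 → A4 (MIDI 69).
63 − 69 = -6, so the two pitches are 6 semitones apart.

-6 semitones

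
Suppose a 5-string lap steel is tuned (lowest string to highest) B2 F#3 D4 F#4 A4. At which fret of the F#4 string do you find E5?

10

E5 is 10 semitones above the open F#4 (F#–G–G#–A–…–D–D#–E), so it sits at fret 10.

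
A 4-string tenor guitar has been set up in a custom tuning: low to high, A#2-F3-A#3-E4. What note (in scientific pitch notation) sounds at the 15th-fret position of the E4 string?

E4 is MIDI 64. Adding 15 gives 79, which is G5.

G5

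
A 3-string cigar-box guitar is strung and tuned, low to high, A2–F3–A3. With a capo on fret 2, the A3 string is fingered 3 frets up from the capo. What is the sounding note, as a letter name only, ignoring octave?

The capo raises the open A3 by 2 semitones to B3; fretting 3 more gives A3 + 2 + 3 = A3 + 5 semitones, landing on D.

D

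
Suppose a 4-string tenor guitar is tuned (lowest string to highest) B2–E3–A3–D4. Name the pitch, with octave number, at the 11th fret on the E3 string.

E3 is MIDI 52. Adding 11 gives 63, which is D♯4.
(Equivalently spelled E♭4.)

D♯4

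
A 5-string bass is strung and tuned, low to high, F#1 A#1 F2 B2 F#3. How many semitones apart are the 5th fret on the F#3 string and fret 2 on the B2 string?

F#3 at fret 5 → B3 (MIDI 59); B2 at fret 2 → C#3 (MIDI 49).
59 − 49 = 10, so the two pitches are 10 semitones apart, with B3 the higher.

10 semitones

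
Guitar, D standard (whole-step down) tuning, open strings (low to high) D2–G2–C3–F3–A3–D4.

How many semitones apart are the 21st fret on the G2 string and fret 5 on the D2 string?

21 semitones

G2 at fret 21 → E4 (MIDI 64); D2 at fret 5 → G2 (MIDI 43).
64 − 43 = 21, so the two pitches are 21 semitones apart, with E4 the higher.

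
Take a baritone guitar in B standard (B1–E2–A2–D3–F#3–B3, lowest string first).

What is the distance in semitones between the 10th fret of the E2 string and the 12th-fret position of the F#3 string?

16 semitones

E2 at fret 10 → D3 (MIDI 50); F#3 at fret 12 → F#4 (MIDI 66).
50 − 66 = -16, so the two pitches are 16 semitones apart, with F#4 the higher.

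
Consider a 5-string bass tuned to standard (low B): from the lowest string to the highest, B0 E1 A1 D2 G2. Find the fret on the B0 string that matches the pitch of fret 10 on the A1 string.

20

A1 at fret 10 is A1 + 10 semitones = G2.
The open B0 string is 10 semitones below the open A1, so the same pitch on the B0 string lies at fret 10 + 10 = 20.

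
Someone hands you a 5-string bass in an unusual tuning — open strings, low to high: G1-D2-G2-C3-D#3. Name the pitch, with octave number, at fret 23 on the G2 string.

Each fret is one semitone, so G2 + 23 = F#4.
(Equivalently spelled Gb4.)

F#4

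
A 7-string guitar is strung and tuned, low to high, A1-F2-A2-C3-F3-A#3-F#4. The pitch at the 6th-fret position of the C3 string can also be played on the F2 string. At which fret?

C3 at fret 6 is C3 + 6 semitones = F#3.
The open F2 string is 7 semitones below the open C3, so the same pitch on the F2 string lies at fret 6 + 7 = 13.

13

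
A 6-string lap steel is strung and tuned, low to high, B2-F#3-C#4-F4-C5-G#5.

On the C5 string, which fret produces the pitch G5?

G5 is 7 semitones above the open C5 (C–C#–D–D#–E–F–F#–G), so it sits at fret 7.

7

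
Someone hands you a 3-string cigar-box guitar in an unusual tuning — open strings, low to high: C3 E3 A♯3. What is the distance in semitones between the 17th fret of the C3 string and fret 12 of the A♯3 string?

5 semitones

C3 at fret 17 → F4 (MIDI 65); A♯3 at fret 12 → A♯4 (MIDI 70).
65 − 70 = -5, so the two pitches are 5 semitones apart, with A♯4 the higher.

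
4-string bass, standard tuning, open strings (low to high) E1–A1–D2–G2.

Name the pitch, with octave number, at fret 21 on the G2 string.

E4

Each fret is one semitone, so G2 + 21 = E4.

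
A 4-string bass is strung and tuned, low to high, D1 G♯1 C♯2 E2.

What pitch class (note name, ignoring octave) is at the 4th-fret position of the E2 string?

The open E2 string plus 4 semitones: E–F–F#–G–G#.

G♯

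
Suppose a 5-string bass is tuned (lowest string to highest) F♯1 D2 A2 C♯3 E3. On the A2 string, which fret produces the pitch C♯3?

4

C♯3 is 4 semitones above the open A2 (A–A#–B–C–C#), so it sits at fret 4.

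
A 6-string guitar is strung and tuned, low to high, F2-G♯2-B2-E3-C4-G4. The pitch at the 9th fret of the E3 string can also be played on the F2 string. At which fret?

E3 at fret 9 is E3 + 9 semitones = C♯4.
The open F2 string is 11 semitones below the open E3, so the same pitch on the F2 string lies at fret 9 + 11 = 20.

20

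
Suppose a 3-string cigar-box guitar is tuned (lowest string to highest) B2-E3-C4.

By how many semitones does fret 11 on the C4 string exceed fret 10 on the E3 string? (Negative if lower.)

9 semitones

C4 at fret 11 → B4 (MIDI 71); E3 at fret 10 → D4 (MIDI 62).
71 − 62 = 9, so the two pitches are 9 semitones apart.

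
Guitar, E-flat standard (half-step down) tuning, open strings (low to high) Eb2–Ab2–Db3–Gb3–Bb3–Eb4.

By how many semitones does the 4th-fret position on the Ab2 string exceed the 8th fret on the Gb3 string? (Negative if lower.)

-14 semitones

Ab2 at fret 4 → C3 (MIDI 48); Gb3 at fret 8 → D4 (MIDI 62).
48 − 62 = -14, so the two pitches are 14 semitones apart.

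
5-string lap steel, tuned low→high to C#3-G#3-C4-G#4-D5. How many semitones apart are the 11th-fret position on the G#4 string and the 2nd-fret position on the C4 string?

G#4 at fret 11 → G5 (MIDI 79); C4 at fret 2 → D4 (MIDI 62).
79 − 62 = 17, so the two pitches are 17 semitones apart, with G5 the higher.

17 semitones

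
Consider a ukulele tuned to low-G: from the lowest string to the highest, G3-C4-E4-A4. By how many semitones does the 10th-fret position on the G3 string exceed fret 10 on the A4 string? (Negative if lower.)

G3 at fret 10 → F4 (MIDI 65); A4 at fret 10 → G5 (MIDI 79).
65 − 79 = -14, so the two pitches are 14 semitones apart.

-14 semitones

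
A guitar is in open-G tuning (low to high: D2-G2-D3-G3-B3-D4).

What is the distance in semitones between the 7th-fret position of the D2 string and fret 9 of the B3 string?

23 semitones

D2 at fret 7 → A2 (MIDI 45); B3 at fret 9 → G#4 (MIDI 68).
45 − 68 = -23, so the two pitches are 23 semitones apart, with G#4 the higher.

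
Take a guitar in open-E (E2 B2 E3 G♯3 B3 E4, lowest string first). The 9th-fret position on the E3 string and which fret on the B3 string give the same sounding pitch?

2

E3 at fret 9 is E3 + 9 semitones = C♯4.
The open B3 string is 7 semitones above the open E3, so the same pitch on the B3 string lies at fret 9 − 7 = 2.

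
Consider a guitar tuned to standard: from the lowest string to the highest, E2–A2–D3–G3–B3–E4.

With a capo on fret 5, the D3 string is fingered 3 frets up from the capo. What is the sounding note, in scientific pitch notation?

The capo raises the open D3 by 5 semitones to G3; fretting 3 more gives D3 + 5 + 3 = D3 + 8 semitones = A#3.
(Also written Bb.)

A#3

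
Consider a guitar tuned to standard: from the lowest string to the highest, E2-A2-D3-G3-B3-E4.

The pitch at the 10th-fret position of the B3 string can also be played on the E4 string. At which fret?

Fret 10 on B3 is MIDI 59 + 10 = 69 (A4). On the E4 string (open MIDI 64), that pitch is 69 − 64 = fret 5.

5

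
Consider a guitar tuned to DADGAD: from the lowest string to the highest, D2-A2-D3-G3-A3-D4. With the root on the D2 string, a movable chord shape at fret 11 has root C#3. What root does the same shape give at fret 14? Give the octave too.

Moving from fret 11 to fret 14 shifts the root by 3 semitones.
C#3 up 3 semitones is E3.

E3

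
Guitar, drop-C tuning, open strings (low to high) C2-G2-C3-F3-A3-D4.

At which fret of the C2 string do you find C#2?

1

C#2 is 1 semitone above the open C2 (C–C#), so it sits at fret 1.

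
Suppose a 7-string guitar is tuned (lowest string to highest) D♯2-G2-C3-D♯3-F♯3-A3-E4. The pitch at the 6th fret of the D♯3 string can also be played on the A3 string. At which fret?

0

D♯3 at fret 6 is D♯3 + 6 semitones = A3.
The open A3 string is 6 semitones above the open D♯3, so the same pitch on the A3 string lies at fret 6 − 6 = 0.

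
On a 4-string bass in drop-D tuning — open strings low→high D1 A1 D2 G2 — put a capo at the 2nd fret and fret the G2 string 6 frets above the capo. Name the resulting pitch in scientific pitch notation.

D#3

The capo raises the open G2 by 2 semitones to A2; fretting 6 more gives G2 + 2 + 6 = G2 + 8 semitones = D#3.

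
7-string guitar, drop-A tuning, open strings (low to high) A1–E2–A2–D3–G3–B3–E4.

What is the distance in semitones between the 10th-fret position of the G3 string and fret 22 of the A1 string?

10 semitones

G3 at fret 10 → F4 (MIDI 65); A1 at fret 22 → G3 (MIDI 55).
65 − 55 = 10, so the two pitches are 10 semitones apart, with F4 the higher.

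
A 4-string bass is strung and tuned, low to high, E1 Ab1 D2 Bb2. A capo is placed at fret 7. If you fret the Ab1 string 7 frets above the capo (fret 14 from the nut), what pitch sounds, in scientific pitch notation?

The capo raises the open Ab1 by 7 semitones to Eb2; fretting 7 more gives Ab1 + 7 + 7 = Ab1 + 14 semitones = Bb2.
(Also written A#.)

Bb2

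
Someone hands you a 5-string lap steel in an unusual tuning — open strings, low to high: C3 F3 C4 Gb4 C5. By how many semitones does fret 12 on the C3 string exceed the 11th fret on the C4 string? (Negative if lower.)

C3 at fret 12 → C4 (MIDI 60); C4 at fret 11 → B4 (MIDI 71).
60 − 71 = -11, so the two pitches are 11 semitones apart.

-11 semitones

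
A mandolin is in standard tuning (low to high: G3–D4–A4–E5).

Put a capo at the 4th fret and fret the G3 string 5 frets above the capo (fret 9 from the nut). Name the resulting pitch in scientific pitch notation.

The capo raises the open G3 by 4 semitones to B3; fretting 5 more gives G3 + 4 + 5 = G3 + 9 semitones = E4.

E4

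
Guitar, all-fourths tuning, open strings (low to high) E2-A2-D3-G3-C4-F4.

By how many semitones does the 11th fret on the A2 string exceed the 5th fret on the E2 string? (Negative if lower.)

A2 at fret 11 → G♯3 (MIDI 56); E2 at fret 5 → A2 (MIDI 45).
56 − 45 = 11, so the two pitches are 11 semitones apart.

11 semitones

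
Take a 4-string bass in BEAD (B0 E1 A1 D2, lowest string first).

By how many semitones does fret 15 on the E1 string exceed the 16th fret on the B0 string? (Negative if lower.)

E1 at fret 15 → G2 (MIDI 43); B0 at fret 16 → D#2 (MIDI 39).
43 − 39 = 4, so the two pitches are 4 semitones apart.

4 semitones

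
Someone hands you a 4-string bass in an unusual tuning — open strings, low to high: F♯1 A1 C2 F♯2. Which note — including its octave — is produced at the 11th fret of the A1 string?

Each fret is one semitone, so A1 + 11 = G♯2.

G♯2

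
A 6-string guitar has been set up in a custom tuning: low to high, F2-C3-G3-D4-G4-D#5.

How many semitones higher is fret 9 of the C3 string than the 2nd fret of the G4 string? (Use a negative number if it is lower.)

C3 at fret 9 → A3 (MIDI 57); G4 at fret 2 → A4 (MIDI 69).
57 − 69 = -12, so the two pitches are 12 semitones apart.

-12 semitones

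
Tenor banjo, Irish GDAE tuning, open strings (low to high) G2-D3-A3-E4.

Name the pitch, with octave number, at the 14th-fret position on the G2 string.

Each fret is one semitone, so G2 + 14 = A3.

A3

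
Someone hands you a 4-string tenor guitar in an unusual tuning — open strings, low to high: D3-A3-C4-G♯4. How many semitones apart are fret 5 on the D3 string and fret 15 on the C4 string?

20 semitones

D3 at fret 5 → G3 (MIDI 55); C4 at fret 15 → D♯5 (MIDI 75).
55 − 75 = -20, so the two pitches are 20 semitones apart, with D♯5 the higher.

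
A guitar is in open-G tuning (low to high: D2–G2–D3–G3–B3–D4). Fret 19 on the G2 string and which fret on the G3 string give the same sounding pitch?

7

Fret 19 on G2 is MIDI 43 + 19 = 62 (D4). On the G3 string (open MIDI 55), that pitch is 62 − 55 = fret 7.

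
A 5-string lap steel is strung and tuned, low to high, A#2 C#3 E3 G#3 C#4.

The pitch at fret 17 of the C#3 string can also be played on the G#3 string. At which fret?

10

Fret 17 on C#3 is MIDI 49 + 17 = 66 (F#4). On the G#3 string (open MIDI 56), that pitch is 66 − 56 = fret 10.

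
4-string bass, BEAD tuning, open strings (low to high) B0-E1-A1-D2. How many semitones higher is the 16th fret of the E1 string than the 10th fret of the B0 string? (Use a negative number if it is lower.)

11 semitones

E1 at fret 16 → G♯2 (MIDI 44); B0 at fret 10 → A1 (MIDI 33).
44 − 33 = 11, so the two pitches are 11 semitones apart.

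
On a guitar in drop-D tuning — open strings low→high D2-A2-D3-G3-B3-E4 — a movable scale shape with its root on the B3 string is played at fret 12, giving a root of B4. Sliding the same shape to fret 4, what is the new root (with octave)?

D♯4

Moving from fret 12 to fret 4 shifts the root by -8 semitones.
B4 down 8 semitones is D♯4.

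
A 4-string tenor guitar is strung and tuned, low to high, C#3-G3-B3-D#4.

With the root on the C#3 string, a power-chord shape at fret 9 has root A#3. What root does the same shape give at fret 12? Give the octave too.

Moving from fret 9 to fret 12 shifts the root by 3 semitones.
A#3 up 3 semitones is C#4.

C#4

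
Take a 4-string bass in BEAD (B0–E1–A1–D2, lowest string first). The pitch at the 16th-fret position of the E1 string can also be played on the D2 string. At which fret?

6

E1 at fret 16 is E1 + 16 semitones = G#2.
The open D2 string is 10 semitones above the open E1, so the same pitch on the D2 string lies at fret 16 − 10 = 6.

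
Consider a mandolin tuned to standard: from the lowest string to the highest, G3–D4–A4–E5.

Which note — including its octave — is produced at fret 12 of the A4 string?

A5

The open A4 string plus 12 semitones: A–A#–B–C–…–G–G#–A.
The walk passes from B into C once, so the octave number goes from 4 to 5.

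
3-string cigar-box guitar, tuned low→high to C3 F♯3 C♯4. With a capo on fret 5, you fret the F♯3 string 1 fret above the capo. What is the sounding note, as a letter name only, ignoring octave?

C

The capo raises the open F♯3 by 5 semitones to B3; fretting 1 more gives F♯3 + 5 + 1 = F♯3 + 6 semitones, landing on C.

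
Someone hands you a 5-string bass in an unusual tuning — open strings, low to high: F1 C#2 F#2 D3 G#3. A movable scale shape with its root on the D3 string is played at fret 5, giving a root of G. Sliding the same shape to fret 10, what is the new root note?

Moving from fret 5 to fret 10 shifts the root by 5 semitones.
G up 5 semitones is C.

C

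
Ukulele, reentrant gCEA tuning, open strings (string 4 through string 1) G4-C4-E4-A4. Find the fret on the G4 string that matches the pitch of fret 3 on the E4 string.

E4 at fret 3 is E4 + 3 semitones = G4.
The open G4 string is 3 semitones above the open E4, so the same pitch on the G4 string lies at fret 3 − 3 = 0.

0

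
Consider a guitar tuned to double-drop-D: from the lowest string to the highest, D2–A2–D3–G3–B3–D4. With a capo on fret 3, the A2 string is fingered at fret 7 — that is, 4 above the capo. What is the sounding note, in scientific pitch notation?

The capo raises the open A2 by 3 semitones to C3; fretting 4 more gives A2 + 3 + 4 = A2 + 7 semitones = E3.

E3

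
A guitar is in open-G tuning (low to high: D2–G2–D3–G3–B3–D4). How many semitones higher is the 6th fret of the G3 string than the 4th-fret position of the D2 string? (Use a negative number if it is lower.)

19 semitones

G3 at fret 6 → C♯4 (MIDI 61); D2 at fret 4 → F♯2 (MIDI 42).
61 − 42 = 19, so the two pitches are 19 semitones apart.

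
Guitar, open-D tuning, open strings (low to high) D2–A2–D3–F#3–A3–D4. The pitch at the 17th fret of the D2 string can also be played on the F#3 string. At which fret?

1

D2 at fret 17 is D2 + 17 semitones = G3.
The open F#3 string is 16 semitones above the open D2, so the same pitch on the F#3 string lies at fret 17 − 16 = 1.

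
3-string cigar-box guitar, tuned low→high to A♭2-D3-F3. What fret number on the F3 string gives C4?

7

C4 is 7 semitones above the open F3 (F–Gb–G–Ab–A–Bb–B–C), so it sits at fret 7.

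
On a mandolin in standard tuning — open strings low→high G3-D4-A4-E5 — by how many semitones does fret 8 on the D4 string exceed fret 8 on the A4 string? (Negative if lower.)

-7 semitones

D4 at fret 8 → A#4 (MIDI 70); A4 at fret 8 → F5 (MIDI 77).
70 − 77 = -7, so the two pitches are 7 semitones apart.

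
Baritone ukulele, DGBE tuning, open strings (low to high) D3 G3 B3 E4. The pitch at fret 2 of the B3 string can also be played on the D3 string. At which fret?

11

B3 at fret 2 is B3 + 2 semitones = C♯4.
The open D3 string is 9 semitones below the open B3, so the same pitch on the D3 string lies at fret 2 + 9 = 11.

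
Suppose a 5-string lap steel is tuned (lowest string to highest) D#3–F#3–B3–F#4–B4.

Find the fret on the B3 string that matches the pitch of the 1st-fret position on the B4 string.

Fret 1 on B4 is MIDI 71 + 1 = 72 (C5). On the B3 string (open MIDI 59), that pitch is 72 − 59 = fret 13.

13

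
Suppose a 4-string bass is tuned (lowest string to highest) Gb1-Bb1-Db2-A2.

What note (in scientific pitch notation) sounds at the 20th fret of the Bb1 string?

Gb3

Each fret is one semitone, so Bb1 + 20 = Gb3.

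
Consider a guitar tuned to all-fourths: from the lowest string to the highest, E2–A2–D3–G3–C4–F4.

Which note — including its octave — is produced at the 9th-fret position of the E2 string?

C#3

Each fret is one semitone, so E2 + 9 = C#3.
(Equivalently spelled Db3.)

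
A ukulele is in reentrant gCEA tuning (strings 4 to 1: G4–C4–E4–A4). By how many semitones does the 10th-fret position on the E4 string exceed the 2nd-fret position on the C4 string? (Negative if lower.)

12 semitones

E4 at fret 10 → D5 (MIDI 74); C4 at fret 2 → D4 (MIDI 62).
74 − 62 = 12, so the two pitches are 12 semitones apart.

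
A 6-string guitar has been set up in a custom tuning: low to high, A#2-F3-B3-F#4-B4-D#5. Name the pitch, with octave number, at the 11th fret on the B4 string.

A#5

B4 is MIDI 71. Adding 11 gives 82, which is A#5.
(Equivalently spelled Bb5.)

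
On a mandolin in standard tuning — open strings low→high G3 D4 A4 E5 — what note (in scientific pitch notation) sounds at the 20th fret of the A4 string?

Each fret is one semitone, so A4 + 20 = F6.

F6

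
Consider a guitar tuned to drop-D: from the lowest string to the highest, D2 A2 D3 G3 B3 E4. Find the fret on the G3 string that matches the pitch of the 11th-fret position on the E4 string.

20

E4 at fret 11 is E4 + 11 semitones = D#5.
The open G3 string is 9 semitones below the open E4, so the same pitch on the G3 string lies at fret 11 + 9 = 20.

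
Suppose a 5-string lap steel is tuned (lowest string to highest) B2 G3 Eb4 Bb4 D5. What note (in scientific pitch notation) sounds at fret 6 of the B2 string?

The open B2 string plus 6 semitones: B–C–Db–D–Eb–E–F.
The walk passes from B into C once, so the octave number goes from 2 to 3.

F3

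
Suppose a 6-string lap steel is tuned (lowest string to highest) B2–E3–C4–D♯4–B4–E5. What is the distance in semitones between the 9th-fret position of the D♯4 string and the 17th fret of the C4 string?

D♯4 at fret 9 → C5 (MIDI 72); C4 at fret 17 → F5 (MIDI 77).
72 − 77 = -5, so the two pitches are 5 semitones apart, with F5 the higher.

5 semitones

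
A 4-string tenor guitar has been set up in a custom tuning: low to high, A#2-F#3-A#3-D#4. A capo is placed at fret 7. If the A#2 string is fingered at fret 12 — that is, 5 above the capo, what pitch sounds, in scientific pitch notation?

The capo raises the open A#2 by 7 semitones to F3; fretting 5 more gives A#2 + 7 + 5 = A#2 + 12 semitones = A#3.
(Also written Bb.)

A#3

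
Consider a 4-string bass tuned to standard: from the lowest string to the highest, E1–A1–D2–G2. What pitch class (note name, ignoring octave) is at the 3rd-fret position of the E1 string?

Each fret is one semitone, so E1 + 3 = G.

G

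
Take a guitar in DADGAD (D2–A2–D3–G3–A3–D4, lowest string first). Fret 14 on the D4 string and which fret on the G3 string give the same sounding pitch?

D4 at fret 14 is D4 + 14 semitones = E5.
The open G3 string is 7 semitones below the open D4, so the same pitch on the G3 string lies at fret 14 + 7 = 21.

21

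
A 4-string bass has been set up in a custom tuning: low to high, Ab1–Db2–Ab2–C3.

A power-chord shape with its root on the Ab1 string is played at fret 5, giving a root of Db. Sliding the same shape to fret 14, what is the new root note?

Moving from fret 5 to fret 14 shifts the root by 9 semitones.
Db up 9 semitones is Bb.

Bb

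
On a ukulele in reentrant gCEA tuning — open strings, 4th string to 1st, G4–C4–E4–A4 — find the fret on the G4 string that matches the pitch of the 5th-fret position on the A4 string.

A4 at fret 5 is A4 + 5 semitones = D5.
The open G4 string is 2 semitones below the open A4, so the same pitch on the G4 string lies at fret 5 + 2 = 7.

7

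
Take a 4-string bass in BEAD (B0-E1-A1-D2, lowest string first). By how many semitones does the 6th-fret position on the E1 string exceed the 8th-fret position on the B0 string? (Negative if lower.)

3 semitones

E1 at fret 6 → A#1 (MIDI 34); B0 at fret 8 → G1 (MIDI 31).
34 − 31 = 3, so the two pitches are 3 semitones apart.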